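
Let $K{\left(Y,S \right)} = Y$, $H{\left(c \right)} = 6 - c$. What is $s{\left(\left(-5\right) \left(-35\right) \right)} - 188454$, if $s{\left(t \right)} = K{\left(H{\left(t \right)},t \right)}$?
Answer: $-188623$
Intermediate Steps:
$s{\left(t \right)} = 6 - t$
$s{\left(\left(-5\right) \left(-35\right) \right)} - 188454 = \left(6 - \left(-5\right) \left(-35\right)\right) - 188454 = \left(6 - 175\right) - 188454 = -169 - 188454 = -188623$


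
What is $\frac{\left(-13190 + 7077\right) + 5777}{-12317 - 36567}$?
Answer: $\frac{84}{12221} \approx 0.0068734$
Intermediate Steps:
$\frac{\left(-13190 + 7077\right) + 5777}{-12317 - 36567} = \frac{-6113 + 5777}{-48884} = \left(-336\right) \left(- \frac{1}{48884}\right) = \frac{84}{12221}$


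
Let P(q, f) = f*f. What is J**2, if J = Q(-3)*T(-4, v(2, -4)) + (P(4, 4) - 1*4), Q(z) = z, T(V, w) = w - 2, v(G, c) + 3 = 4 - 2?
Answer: 441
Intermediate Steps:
v(G, c) = -1 (v(G, c) = -3 + (4 - 2) = -3 + 2 = -1)
P(q, f) = f**2
T(V, w) = -2 + w
J = 21 (J = -3*(-2 - 1) + (4**2 - 1*4) = -3*(-3) + (16 - 4) = 9 + 12 = 21)
J**2 = 21**2 = 441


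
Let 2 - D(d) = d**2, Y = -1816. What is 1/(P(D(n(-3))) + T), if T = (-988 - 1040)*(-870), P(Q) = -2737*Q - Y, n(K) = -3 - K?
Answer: 1/1760702 ≈ 5.6795e-7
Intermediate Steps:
D(d) = 2 - d**2
P(Q) = 1816 - 2737*Q (P(Q) = -2737*Q - 1*(-1816) = -2737*Q + 1816 = 1816 - 2737*Q)
T = 1764360 (T = -2028*(-870) = 1764360)
1/(P(D(n(-3))) + T) = 1/((1816 - 2737*(2 - (-3 - 1*(-3))**2)) + 1764360) = 1/((1816 - 2737*(2 - (-3 + 3)**2)) + 1764360) = 1/((1816 - 2737*(2 - 1*0**2)) + 1764360) = 1/((1816 - 2737*(2 - 1*0)) + 1764360) = 1/((1816 - 2737*(2 + 0)) + 1764360) = 1/((1816 - 2737*2) + 1764360) = 1/((1816 - 5474) + 1764360) = 1/(-3658 + 1764360) = 1/1760702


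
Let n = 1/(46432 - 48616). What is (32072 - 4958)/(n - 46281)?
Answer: -59216976/101077705 ≈ -0.58586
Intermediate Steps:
n = -1/2184 (n = 1/(-2184) = -1/2184 ≈ -0.00045788)
(32072 - 4958)/(n - 46281) = (32072 - 4958)/(-1/2184 - 46281) = 27114/(-101077705/2184) = 27114*(-2184/101077705) = -59216976/101077705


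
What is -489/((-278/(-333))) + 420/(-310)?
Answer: -5059623/8618 ≈ -587.10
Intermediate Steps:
-489/((-278/(-333))) + 420/(-310) = -489/((-278*(-1/333))) + 420*(-1/310) = -489/278/333 - 42/31 = -489*333/278 - 42/31 = -162837/278 - 42/31 = -5059623/8618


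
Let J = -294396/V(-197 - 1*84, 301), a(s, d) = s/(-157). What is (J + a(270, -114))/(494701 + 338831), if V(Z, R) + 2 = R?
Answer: -7716817/6521415446 ≈ -0.0011833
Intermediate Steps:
V(Z, R) = -2 + R
a(s, d) = -s/157 (a(s, d) = s*(-1/157) = -s/157)
J = -294396/299 (J = -294396/(-2 + 301) = -294396/299 ≈ -984.60)
(J + a(270, -114))/(494701 + 338831) = (-294396/299 - 1/157*270)/(494701 + 338831) = (-294396/299 - 270/157)/833532 = -46300902/46943*1/833532 = -7716817/6521415446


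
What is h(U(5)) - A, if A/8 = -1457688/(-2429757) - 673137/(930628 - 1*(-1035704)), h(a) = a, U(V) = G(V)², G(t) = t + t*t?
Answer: 119169225928054/132714137259 ≈ 897.94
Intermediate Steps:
G(t) = t + t²
U(V) = V²*(1 + V)² (U(V) = (V*(1 + V))² = V²*(1 + V)²)
A = 273497605046/132714137259 (A = 8*(-1457688/(-2429757) - 673137/(930628 - 1*(-1035704))) = 8*(-1457688*(-1/2429757) - 673137/(930628 + 1035704)) = 8*(485896/809919 - 673137/1966332) = 8*(485896/809919 - 673137*1/1966332) = 8*(485896/809919 - 224379/655444) = 8*(136748802523/530856549036) = 273497605046/132714137259 ≈ 2.0608)
h(U(5)) - A = 5²*(1 + 5)² - 1*273497605046/132714137259 = 25*6² - 273497605046/132714137259 = 25*36 - 273497605046/132714137259 = 900 - 273497605046/132714137259 = 119169225928054/132714137259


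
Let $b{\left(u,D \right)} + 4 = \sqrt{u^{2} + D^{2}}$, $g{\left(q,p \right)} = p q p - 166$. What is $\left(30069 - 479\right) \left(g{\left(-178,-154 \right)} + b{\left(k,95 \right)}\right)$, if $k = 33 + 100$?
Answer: $-124917676620 + 562210 \sqrt{74} \approx -1.2491 \cdot 10^{11}$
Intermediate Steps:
$k = 133$
$g{\left(q,p \right)} = -166 + q p^{2}$ ($g{\left(q,p \right)} = q p^{2} - 166 = -166 + q p^{2}$)
$b{\left(u,D \right)} = -4 + \sqrt{D^{2} + u^{2}}$ ($b{\left(u,D \right)} = -4 + \sqrt{u^{2} + D^{2}} = -4 + \sqrt{D^{2} + u^{2}}$)
$\left(30069 - 479\right) \left(g{\left(-178,-154 \right)} + b{\left(k,95 \right)}\right) = \left(30069 - 479\right) \left(\left(-166 - 178 \left(-154\right)^{2}\right) - \left(4 - \sqrt{95^{2} + 133^{2}}\right)\right) = 29590 \left(\left(-166 - 4221448\right) - \left(4 - \sqrt{9025 + 17689}\right)\right) = 29590 \left(\left(-166 - 4221448\right) - \left(4 - \sqrt{26714}\right)\right) = 29590 \left(-4221614 - \left(4 - 19 \sqrt{74}\right)\right) = 29590 \left(-4221618 + 19 \sqrt{74}\right) = -124917676620 + 562210 \sqrt{74}$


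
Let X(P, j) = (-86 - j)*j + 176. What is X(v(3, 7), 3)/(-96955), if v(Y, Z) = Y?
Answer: 91/96955 ≈ 0.00093858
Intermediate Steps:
X(P, j) = 176 + j*(-86 - j) (X(P, j) = j*(-86 - j) + 176 = 176 + j*(-86 - j))
X(v(3, 7), 3)/(-96955) = (176 - 1*3² - 86*3)/(-96955) = (176 - 1*9 - 258)*(-1/96955) = (176 - 9 - 258)*(-1/96955) = -91*(-1/96955) = 91/96955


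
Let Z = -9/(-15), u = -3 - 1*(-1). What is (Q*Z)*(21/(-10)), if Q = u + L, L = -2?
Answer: 126/25 ≈ 5.0400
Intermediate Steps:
u = -2 (u = -3 + 1 = -2)
Z = ⅗ (Z = -9*(-1/15) = ⅗ ≈ 0.60000)
Q = -4 (Q = -2 - 2 = -4)
(Q*Z)*(21/(-10)) = (-4*⅗)*(21/(-10)) = -252*(-1)/(5*10) = -12/5*(-21/10) = 126/25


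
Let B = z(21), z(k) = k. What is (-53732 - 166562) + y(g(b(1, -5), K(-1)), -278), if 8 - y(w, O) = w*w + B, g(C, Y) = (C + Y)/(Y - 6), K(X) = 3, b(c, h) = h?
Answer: -1982767/9 ≈ -2.2031e+5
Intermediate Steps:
B = 21
g(C, Y) = (C + Y)/(-6 + Y)
y(w, O) = -13 - w² (y(w, O) = 8 - (w*w + 21) = 8 - (w² + 21) = 8 - (21 + w²) = 8 + (-21 - w²) = -13 - w²)
(-53732 - 166562) + y(g(b(1, -5), K(-1)), -278) = (-53732 - 166562) + (-13 - ((-5 + 3)/(-6 + 3))²) = -220294 + (-13 - (-2/(-3))²) = -220294 + (-13 - (-⅓*(-2))²) = -220294 + (-13 - (⅔)²) = -220294 + (-13 - 1*4/9) = -220294 + (-13 - 4/9) = -220294 - 121/9 = -1982767/9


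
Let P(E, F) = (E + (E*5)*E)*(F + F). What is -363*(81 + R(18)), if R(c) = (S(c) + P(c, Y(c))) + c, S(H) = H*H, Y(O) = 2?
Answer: -2531925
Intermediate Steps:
S(H) = H²
P(E, F) = 2*F*(E + 5*E²) (P(E, F) = (E + (5*E)*E)*(2*F) = (E + 5*E²)*(2*F) = 2*F*(E + 5*E²))
R(c) = c + c² + 4*c*(1 + 5*c) (R(c) = (c² + 2*c*2*(1 + 5*c)) + c = (c² + 4*c*(1 + 5*c)) + c = c + c² + 4*c*(1 + 5*c))
-363*(81 + R(18)) = -363*(81 + 18*(5 + 21*18)) = -363*(81 + 18*(5 + 378)) = -363*(81 + 18*383) = -363*(81 + 6894) = -363*6975 = -2531925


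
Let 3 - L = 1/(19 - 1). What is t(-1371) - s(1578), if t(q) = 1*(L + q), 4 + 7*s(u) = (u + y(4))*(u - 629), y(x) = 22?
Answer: -27503503/126 ≈ -2.1828e+5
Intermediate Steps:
L = 53/18 (L = 3 - 1/(19 - 1) = 3 - 1/18 = 53/18 ≈ 2.9444)
s(u) = -4/7 + (-629 + u)*(22 + u)/7 (s(u) = -4/7 + ((u + 22)*(u - 629))/7 = -4/7 + ((22 + u)*(-629 + u))/7 = -4/7 + ((-629 + u)*(22 + u))/7 = -4/7 + (-629 + u)*(22 + u)/7)
t(q) = 53/18 + q (t(q) = 1*(53/18 + q) = 53/18 + q)
t(-1371) - s(1578) = (53/18 - 1371) - (-13842/7 - 607/7*1578 + (⅐)*1578²) = -24625/18 - (-13842/7 - 957846/7 + (⅐)*2490084) = -24625/18 - (-13842/7 - 957846/7 + 2490084/7) = -24625/18 - 1*1518396/7 = -24625/18 - 1518396/7 = -27503503/126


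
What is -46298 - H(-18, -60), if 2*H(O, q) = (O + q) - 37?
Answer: -92481/2 ≈ -46241.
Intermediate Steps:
H(O, q) = -37/2 + O/2 + q/2 (H(O, q) = ((O + q) - 37)/2 = (-37 + O + q)/2 = -37/2 + O/2 + q/2)
-46298 - H(-18, -60) = -46298 - (-37/2 + (1/2)*(-18) + (1/2)*(-60)) = -46298 - (-37/2 - 9 - 30) = -46298 - 1*(-115/2) = -46298 + 115/2 = -92481/2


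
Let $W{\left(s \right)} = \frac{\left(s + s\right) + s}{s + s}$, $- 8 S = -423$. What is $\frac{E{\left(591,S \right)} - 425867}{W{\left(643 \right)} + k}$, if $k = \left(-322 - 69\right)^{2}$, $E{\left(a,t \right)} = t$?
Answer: $- \frac{3406513}{1223060} \approx -2.7852$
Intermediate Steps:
$S = \frac{423}{8}$ ($S = \left(- \frac{1}{8}\right) \left(-423\right) = \frac{423}{8} \approx 52.875$)
$k = 152881$ ($k = \left(-391\right)^{2} = 152881$)
$W{\left(s \right)} = \frac{3}{2}$ ($W{\left(s \right)} = \frac{2 s + s}{2 s} = 3 s \frac{1}{2 s} = \frac{3}{2}$)
$\frac{E{\left(591,S \right)} - 425867}{W{\left(643 \right)} + k} = \frac{\frac{423}{8} - 425867}{\frac{3}{2} + 152881} = - \frac{3406513}{8 \cdot \frac{305765}{2}} = \left(- \frac{3406513}{8}\right) \frac{2}{305765} = - \frac{3406513}{1223060}$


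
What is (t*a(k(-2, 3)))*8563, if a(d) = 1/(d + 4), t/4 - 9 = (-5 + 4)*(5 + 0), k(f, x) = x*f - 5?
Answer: -137008/7 ≈ -19573.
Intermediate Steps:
k(f, x) = -5 + f*x (k(f, x) = f*x - 5 = -5 + f*x)
t = 16 (t = 36 + 4*((-5 + 4)*(5 + 0)) = 36 + 4*(-1*5) = 36 + 4*(-5) = 36 - 20 = 16)
a(d) = 1/(4 + d)
(t*a(k(-2, 3)))*8563 = (16/(4 + (-5 - 2*3)))*8563 = (16/(4 + (-5 - 6)))*8563 = (16/(4 - 11))*8563 = (16/(-7))*8563 = (16*(-1/7))*8563 = -16/7*8563 = -137008/7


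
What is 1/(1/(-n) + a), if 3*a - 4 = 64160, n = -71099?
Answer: 71099/1520665413 ≈ 4.6755e-5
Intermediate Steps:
a = 21388 (a = 4/3 + (1/3)*64160 = 4/3 + 64160/3 = 21388)
1/(1/(-n) + a) = 1/(1/(-1*(-71099)) + 21388) = 1/(1/71099 + 21388) = 1/(1520665413/71099) = 71099/1520665413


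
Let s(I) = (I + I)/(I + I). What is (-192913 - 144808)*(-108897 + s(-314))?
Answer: 36776466016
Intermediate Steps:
s(I) = 1 (s(I) = (2*I)/((2*I)) = (2*I)*(1/(2*I)) = 1)
(-192913 - 144808)*(-108897 + s(-314)) = (-192913 - 144808)*(-108897 + 1) = -337721*(-108896) = 36776466016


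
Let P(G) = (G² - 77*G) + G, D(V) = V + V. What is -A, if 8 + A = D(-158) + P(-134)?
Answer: -27816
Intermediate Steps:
D(V) = 2*V
P(G) = G² - 76*G
A = 27816 (A = -8 + (2*(-158) - 134*(-76 - 134)) = -8 + (-316 - 134*(-210)) = -8 + (-316 + 28140) = -8 + 27824 = 27816)
-A = -1*27816 = -27816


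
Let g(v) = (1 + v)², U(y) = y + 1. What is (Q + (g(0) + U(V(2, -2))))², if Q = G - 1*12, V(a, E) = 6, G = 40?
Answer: 1296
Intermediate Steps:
U(y) = 1 + y
Q = 28 (Q = 40 - 1*12 = 40 - 12 = 28)
(Q + (g(0) + U(V(2, -2))))² = (28 + ((1 + 0)² + (1 + 6)))² = (28 + (1² + 7))² = (28 + (1 + 7))² = (28 + 8)² = 36² = 1296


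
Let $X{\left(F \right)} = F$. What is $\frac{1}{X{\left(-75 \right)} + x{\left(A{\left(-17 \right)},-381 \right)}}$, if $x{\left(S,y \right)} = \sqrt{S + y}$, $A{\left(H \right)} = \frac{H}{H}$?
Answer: $- \frac{15}{1201} - \frac{2 i \sqrt{95}}{6005} \approx -0.01249 - 0.0032462 i$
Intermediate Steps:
$A{\left(H \right)} = 1$
$\frac{1}{X{\left(-75 \right)} + x{\left(A{\left(-17 \right)},-381 \right)}} = \frac{1}{-75 + \sqrt{1 - 381}} = \frac{1}{-75 + \sqrt{-380}} = \frac{1}{-75 + 2 i \sqrt{95}}$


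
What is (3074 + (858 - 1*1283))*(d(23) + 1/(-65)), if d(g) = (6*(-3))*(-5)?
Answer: 15494001/65 ≈ 2.3837e+5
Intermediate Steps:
d(g) = 90 (d(g) = -18*(-5) = 90)
(3074 + (858 - 1*1283))*(d(23) + 1/(-65)) = (3074 + (858 - 1*1283))*(90 + 1/(-65)) = (3074 + (858 - 1283))*(90 - 1/65) = (3074 - 425)*(5849/65) = 2649*(5849/65) = 15494001/65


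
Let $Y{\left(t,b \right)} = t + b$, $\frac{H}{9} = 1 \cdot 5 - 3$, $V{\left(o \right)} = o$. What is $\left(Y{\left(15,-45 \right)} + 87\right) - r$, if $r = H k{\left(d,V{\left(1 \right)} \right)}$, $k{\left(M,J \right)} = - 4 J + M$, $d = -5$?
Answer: $219$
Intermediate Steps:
$k{\left(M,J \right)} = M - 4 J$
$H = 18$ ($H = 9 \left(1 \cdot 5 - 3\right) = 9 \left(5 - 3\right) = 9 \cdot 2 = 18$)
$Y{\left(t,b \right)} = b + t$
$r = -162$ ($r = 18 \left(-5 - 4\right) = 18 \left(-9\right) = -162$)
$\left(Y{\left(15,-45 \right)} + 87\right) - r = \left(\left(-45 + 15\right) + 87\right) - -162 = \left(-30 + 87\right) + 162 = 57 + 162 = 219$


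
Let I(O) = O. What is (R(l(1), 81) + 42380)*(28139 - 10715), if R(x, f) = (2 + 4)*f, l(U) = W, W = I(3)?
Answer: 746897184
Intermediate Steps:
W = 3
l(U) = 3
R(x, f) = 6*f
(R(l(1), 81) + 42380)*(28139 - 10715) = (6*81 + 42380)*(28139 - 10715) = (486 + 42380)*17424 = 42866*17424 = 746897184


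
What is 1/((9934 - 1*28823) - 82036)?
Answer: -1/100925 ≈ -9.9083e-6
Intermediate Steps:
1/((9934 - 1*28823) - 82036) = 1/((9934 - 28823) - 82036) = 1/(-18889 - 82036) = 1/(-100925) = -1/100925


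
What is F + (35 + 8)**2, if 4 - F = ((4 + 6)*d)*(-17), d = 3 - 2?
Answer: 2023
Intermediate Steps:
d = 1
F = 174 (F = 4 - (4 + 6)*1*(-17) = 4 - 10*1*(-17) = 4 - 10*(-17) = 4 - 1*(-170) = 4 + 170 = 174)
F + (35 + 8)**2 = 174 + (35 + 8)**2 = 174 + 43**2 = 174 + 1849 = 2023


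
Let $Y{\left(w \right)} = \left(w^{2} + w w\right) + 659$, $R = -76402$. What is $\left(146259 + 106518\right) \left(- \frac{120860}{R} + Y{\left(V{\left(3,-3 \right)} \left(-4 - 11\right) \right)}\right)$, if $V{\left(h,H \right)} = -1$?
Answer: $\frac{10724149916403}{38201} \approx 2.8073 \cdot 10^{8}$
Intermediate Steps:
$Y{\left(w \right)} = 659 + 2 w^{2}$ ($Y{\left(w \right)} = \left(w^{2} + w^{2}\right) + 659 = 2 w^{2} + 659 = 659 + 2 w^{2}$)
$\left(146259 + 106518\right) \left(- \frac{120860}{R} + Y{\left(V{\left(3,-3 \right)} \left(-4 - 11\right) \right)}\right) = \left(146259 + 106518\right) \left(- \frac{120860}{-76402} + \left(659 + 2 \left(- (-4 - 11)\right)^{2}\right)\right) = 252777 \left(\left(-120860\right) \left(- \frac{1}{76402}\right) + \left(659 + 2 \left(\left(-1\right) \left(-15\right)\right)^{2}\right)\right) = 252777 \left(\frac{60430}{38201} + \left(659 + 2 \cdot 15^{2}\right)\right) = 252777 \left(\frac{60430}{38201} + \left(659 + 2 \cdot 225\right)\right) = 252777 \left(\frac{60430}{38201} + \left(659 + 450\right)\right) = 252777 \left(\frac{60430}{38201} + 1109\right) = 252777 \cdot \frac{42425339}{38201} = \frac{10724149916403}{38201}$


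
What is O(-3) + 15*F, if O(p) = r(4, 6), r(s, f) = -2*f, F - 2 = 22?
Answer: 348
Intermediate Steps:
F = 24 (F = 2 + 22 = 24)
O(p) = -12 (O(p) = -2*6 = -12)
O(-3) + 15*F = -12 + 15*24 = -12 + 360 = 348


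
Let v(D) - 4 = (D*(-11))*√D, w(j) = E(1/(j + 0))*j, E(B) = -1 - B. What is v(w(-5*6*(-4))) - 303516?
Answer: -303512 + 14641*I ≈ -3.0351e+5 + 14641.0*I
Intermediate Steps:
w(j) = j*(-1 - 1/j) (w(j) = (-1 - 1/(j + 0))*j = (-1 - 1/j)*j = j*(-1 - 1/j))
v(D) = 4 - 11*D^(3/2) (v(D) = 4 + (D*(-11))*√D = 4 + (-11*D)*√D = 4 - 11*D^(3/2))
v(w(-5*6*(-4))) - 303516 = (4 - 11*(-1 - (-5*6)*(-4))^(3/2)) - 303516 = (4 - 11*(-1 - (-30)*(-4))^(3/2)) - 303516 = (4 - 11*(-1 - 1*120)^(3/2)) - 303516 = (4 - 11*(-1 - 120)^(3/2)) - 303516 = (4 - (-14641)*I) - 303516 = (4 + 14641*I) - 303516 = -303512 + 14641*I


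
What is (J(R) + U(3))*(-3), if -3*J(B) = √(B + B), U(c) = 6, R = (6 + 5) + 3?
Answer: -18 + 2*√7 ≈ -12.708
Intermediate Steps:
R = 14 (R = 11 + 3 = 14)
J(B) = -√2*√B/3 (J(B) = -√(B + B)/3 = -√2*√B/3)
(J(R) + U(3))*(-3) = (-√2*√14/3 + 6)*(-3) = (-2*√7/3 + 6)*(-3) = (6 - 2*√7/3)*(-3) = -18 + 2*√7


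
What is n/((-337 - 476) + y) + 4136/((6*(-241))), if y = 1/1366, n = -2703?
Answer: 372899578/802932711 ≈ 0.46442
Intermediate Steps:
y = 1/1366 ≈ 0.00073206
n/((-337 - 476) + y) + 4136/((6*(-241))) = -2703/((-337 - 476) + 1/1366) + 4136/((6*(-241))) = -2703/(-813 + 1/1366) + 4136/(-1446) = -2703/(-1110557/1366) + 4136*(-1/1446) = -2703*(-1366/1110557) - 2068/723 = 3692298/1110557 - 2068/723 = 372899578/802932711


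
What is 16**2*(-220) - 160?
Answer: -56480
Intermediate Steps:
16**2*(-220) - 160 = 256*(-220) - 160 = -56320 - 160 = -56480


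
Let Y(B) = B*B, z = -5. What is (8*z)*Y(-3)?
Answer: -360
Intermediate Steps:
Y(B) = B**2
(8*z)*Y(-3) = (8*(-5))*(-3)**2 = -40*9 = -360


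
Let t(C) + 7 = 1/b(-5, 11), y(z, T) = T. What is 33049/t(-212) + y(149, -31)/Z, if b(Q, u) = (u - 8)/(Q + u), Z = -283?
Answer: -9352712/1415 ≈ -6609.7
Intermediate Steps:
b(Q, u) = (-8 + u)/(Q + u)
t(C) = -5 (t(C) = -7 + 1/((-8 + 11)/(-5 + 11)) = -7 + 1/(3/6) = -7 + 1/((⅙)*3) = -7 + 1/(½) = -7 + 2 = -5)
33049/t(-212) + y(149, -31)/Z = 33049/(-5) - 31/(-283) = 33049*(-⅕) - 31*(-1/283) = -33049/5 + 31/283 = -9352712/1415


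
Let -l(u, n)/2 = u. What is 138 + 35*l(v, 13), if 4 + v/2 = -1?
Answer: 838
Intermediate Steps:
v = -10 (v = -8 + 2*(-1) = -8 - 2 = -10)
l(u, n) = -2*u
138 + 35*l(v, 13) = 138 + 35*(-2*(-10)) = 138 + 35*20 = 138 + 700 = 838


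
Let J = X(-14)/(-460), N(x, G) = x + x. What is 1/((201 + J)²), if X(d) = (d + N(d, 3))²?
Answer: 13225/514110276 ≈ 2.5724e-5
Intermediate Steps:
N(x, G) = 2*x
X(d) = 9*d² (X(d) = (d + 2*d)² = (3*d)² = 9*d²)
J = -441/115 (J = (9*(-14)²)/(-460) = (9*196)*(-1/460) = 1764*(-1/460) = -441/115 ≈ -3.8348)
1/((201 + J)²) = 1/((201 - 441/115)²) = 1/((22674/115)²) = 1/(514110276/13225) = 13225/514110276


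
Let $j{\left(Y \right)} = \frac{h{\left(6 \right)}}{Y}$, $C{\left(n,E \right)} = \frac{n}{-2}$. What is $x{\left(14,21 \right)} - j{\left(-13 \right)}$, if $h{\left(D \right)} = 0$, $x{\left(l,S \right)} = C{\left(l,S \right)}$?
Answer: $-7$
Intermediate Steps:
$C{\left(n,E \right)} = - \frac{n}{2}$ ($C{\left(n,E \right)} = n \left(- \frac{1}{2}\right) = - \frac{n}{2}$)
$x{\left(l,S \right)} = - \frac{l}{2}$
$j{\left(Y \right)} = 0$ ($j{\left(Y \right)} = \frac{0}{Y} = 0$)
$x{\left(14,21 \right)} - j{\left(-13 \right)} = \left(- \frac{1}{2}\right) 14 - 0 = -7 + 0 = -7$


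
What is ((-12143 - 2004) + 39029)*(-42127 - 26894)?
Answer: -1717380522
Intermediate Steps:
((-12143 - 2004) + 39029)*(-42127 - 26894) = (-14147 + 39029)*(-69021) = 24882*(-69021) = -1717380522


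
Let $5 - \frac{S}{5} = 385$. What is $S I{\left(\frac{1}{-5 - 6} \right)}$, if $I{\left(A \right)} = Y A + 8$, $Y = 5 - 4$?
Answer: $- \frac{165300}{11} \approx -15027.0$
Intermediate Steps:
$Y = 1$
$I{\left(A \right)} = 8 + A$ ($I{\left(A \right)} = 1 A + 8 = A + 8 = 8 + A$)
$S = -1900$ ($S = 25 - 1925 = -1900$)
$S I{\left(\frac{1}{-5 - 6} \right)} = - 1900 \left(8 + \frac{1}{-5 - 6}\right) = - 1900 \left(8 + \frac{1}{-11}\right) = - 1900 \left(8 - \frac{1}{11}\right) = \left(-1900\right) \frac{87}{11} = - \frac{165300}{11}$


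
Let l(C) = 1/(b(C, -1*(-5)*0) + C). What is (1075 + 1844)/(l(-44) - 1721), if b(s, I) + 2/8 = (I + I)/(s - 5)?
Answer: -516663/304621 ≈ -1.6961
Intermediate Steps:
b(s, I) = -¼ + 2*I/(-5 + s) (b(s, I) = -¼ + (I + I)/(s - 5) = -¼ + (2*I)/(-5 + s) = -¼ + 2*I/(-5 + s))
l(C) = 1/(C + (5 - C)/(4*(-5 + C))) (l(C) = 1/((5 - C + 8*(-1*(-5)*0))/(4*(-5 + C)) + C) = 1/((5 - C + 8*(5*0))/(4*(-5 + C)) + C) = 1/((5 - C + 8*0)/(4*(-5 + C)) + C) = 1/((5 - C + 0)/(4*(-5 + C)) + C) = 1/((5 - C)/(4*(-5 + C)) + C) = 1/(C + (5 - C)/(4*(-5 + C))))
(1075 + 1844)/(l(-44) - 1721) = (1075 + 1844)/(4/(-1 + 4*(-44)) - 1721) = 2919/(4/(-1 - 176) - 1721) = 2919/(4/(-177) - 1721) = 2919/(4*(-1/177) - 1721) = 2919/(-4/177 - 1721) = 2919/(-304621/177) = 2919*(-177/304621) = -516663/304621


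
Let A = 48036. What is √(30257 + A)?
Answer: √78293 ≈ 279.81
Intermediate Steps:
√(30257 + A) = √(30257 + 48036) = √78293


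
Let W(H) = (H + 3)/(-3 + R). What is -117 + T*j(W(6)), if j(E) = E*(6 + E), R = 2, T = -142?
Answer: -3951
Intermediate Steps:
W(H) = -3 - H (W(H) = (H + 3)/(-3 + 2) = (3 + H)/(-1) = (3 + H)*(-1) = -3 - H)
-117 + T*j(W(6)) = -117 - 142*(-3 - 1*6)*(6 + (-3 - 1*6)) = -117 - 142*(-3 - 6)*(6 + (-3 - 6)) = -117 - (-1278)*(6 - 9) = -117 - (-1278)*(-3) = -117 - 142*27 = -117 - 3834 = -3951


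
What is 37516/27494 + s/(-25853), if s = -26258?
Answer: 845919300/355401191 ≈ 2.3802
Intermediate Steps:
37516/27494 + s/(-25853) = 37516/27494 - 26258/(-25853) = 37516*(1/27494) - 26258*(-1/25853) = 18758/13747 + 26258/25853 = 845919300/355401191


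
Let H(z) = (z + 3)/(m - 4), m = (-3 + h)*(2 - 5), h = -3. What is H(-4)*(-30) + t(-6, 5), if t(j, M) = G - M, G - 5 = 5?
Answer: 50/7 ≈ 7.1429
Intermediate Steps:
G = 10 (G = 5 + 5 = 10)
t(j, M) = 10 - M
m = 18 (m = (-3 - 3)*(2 - 5) = -6*(-3) = 18)
H(z) = 3/14 + z/14 (H(z) = (z + 3)/(18 - 4) = (3 + z)/14 = (3 + z)*(1/14) = 3/14 + z/14)
H(-4)*(-30) + t(-6, 5) = (3/14 + (1/14)*(-4))*(-30) + (10 - 1*5) = (3/14 - 2/7)*(-30) + (10 - 5) = -1/14*(-30) + 5 = 15/7 + 5 = 50/7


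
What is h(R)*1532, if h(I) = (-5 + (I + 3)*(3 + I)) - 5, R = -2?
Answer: -13788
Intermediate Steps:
h(I) = -10 + (3 + I)² (h(I) = (-5 + (3 + I)*(3 + I)) - 5 = (-5 + (3 + I)²) - 5 = -10 + (3 + I)²)
h(R)*1532 = (-10 + (3 - 2)²)*1532 = (-10 + 1²)*1532 = (-10 + 1)*1532 = -9*1532 = -13788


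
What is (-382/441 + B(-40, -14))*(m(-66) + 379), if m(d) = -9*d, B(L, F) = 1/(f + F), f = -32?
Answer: -2503807/2898 ≈ -863.98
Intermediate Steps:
B(L, F) = 1/(-32 + F)
(-382/441 + B(-40, -14))*(m(-66) + 379) = (-382/441 + 1/(-32 - 14))*(-9*(-66) + 379) = (-382*1/441 + 1/(-46))*(594 + 379) = (-382/441 - 1/46)*973 = -18013/20286*973 = -2503807/2898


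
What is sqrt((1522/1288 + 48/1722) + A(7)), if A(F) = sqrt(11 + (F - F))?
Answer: sqrt(210816137 + 174292804*sqrt(11))/13202 ≈ 2.1275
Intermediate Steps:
A(F) = sqrt(11) (A(F) = sqrt(11 + 0) = sqrt(11))
sqrt((1522/1288 + 48/1722) + A(7)) = sqrt((1522/1288 + 48/1722) + sqrt(11)) = sqrt((1522*(1/1288) + 48*(1/1722)) + sqrt(11)) = sqrt((761/644 + 8/287) + sqrt(11)) = sqrt(31937/26404 + sqrt(11))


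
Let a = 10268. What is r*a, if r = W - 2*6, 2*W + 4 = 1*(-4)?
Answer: -164288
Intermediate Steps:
W = -4 (W = -2 + (1*(-4))/2 = -2 + (½)*(-4) = -2 - 2 = -4)
r = -16 (r = -4 - 2*6 = -4 - 12 = -16)
r*a = -16*10268 = -164288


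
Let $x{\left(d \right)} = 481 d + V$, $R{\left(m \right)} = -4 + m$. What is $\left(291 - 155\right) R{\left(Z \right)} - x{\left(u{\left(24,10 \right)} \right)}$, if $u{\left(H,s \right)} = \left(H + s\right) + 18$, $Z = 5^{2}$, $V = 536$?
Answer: $-22692$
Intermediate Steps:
$Z = 25$
$u{\left(H,s \right)} = 18 + H + s$
$x{\left(d \right)} = 536 + 481 d$ ($x{\left(d \right)} = 481 d + 536 = 536 + 481 d$)
$\left(291 - 155\right) R{\left(Z \right)} - x{\left(u{\left(24,10 \right)} \right)} = \left(291 - 155\right) \left(-4 + 25\right) - \left(536 + 481 \left(18 + 24 + 10\right)\right) = 136 \cdot 21 - \left(536 + 481 \cdot 52\right) = 2856 - \left(536 + 25012\right) = 2856 - 25548 = -22692$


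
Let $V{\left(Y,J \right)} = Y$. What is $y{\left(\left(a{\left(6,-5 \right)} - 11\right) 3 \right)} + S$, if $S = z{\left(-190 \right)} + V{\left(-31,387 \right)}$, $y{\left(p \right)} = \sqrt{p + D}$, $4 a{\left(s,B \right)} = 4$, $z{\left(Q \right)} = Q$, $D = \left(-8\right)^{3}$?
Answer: $-221 + i \sqrt{542} \approx -221.0 + 23.281 i$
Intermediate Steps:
$D = -512$
$a{\left(s,B \right)} = 1$ ($a{\left(s,B \right)} = \frac{1}{4} \cdot 4 = 1$)
$y{\left(p \right)} = \sqrt{-512 + p}$ ($y{\left(p \right)} = \sqrt{p - 512} = \sqrt{-512 + p}$)
$S = -221$ ($S = -190 - 31 = -221$)
$y{\left(\left(a{\left(6,-5 \right)} - 11\right) 3 \right)} + S = \sqrt{-512 + \left(1 - 11\right) 3} - 221 = \sqrt{-512 - 30} - 221 = \sqrt{-542} - 221 = i \sqrt{542} - 221 = -221 + i \sqrt{542}$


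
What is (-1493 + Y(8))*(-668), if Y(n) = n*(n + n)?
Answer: 911820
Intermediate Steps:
Y(n) = 2*n**2 (Y(n) = n*(2*n) = 2*n**2)
(-1493 + Y(8))*(-668) = (-1493 + 2*8**2)*(-668) = (-1493 + 2*64)*(-668) = (-1493 + 128)*(-668) = -1365*(-668) = 911820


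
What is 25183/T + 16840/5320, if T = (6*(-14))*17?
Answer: -392593/27132 ≈ -14.470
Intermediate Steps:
T = -1428 (T = -84*17 = -1428)
25183/T + 16840/5320 = 25183/(-1428) + 16840/5320 = 25183*(-1/1428) + 16840*(1/5320) = -25183/1428 + 421/133 = -392593/27132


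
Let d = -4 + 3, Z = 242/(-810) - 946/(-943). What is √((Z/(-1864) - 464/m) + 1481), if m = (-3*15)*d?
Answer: √2300387173848683390/39549420 ≈ 38.350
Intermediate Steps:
Z = 269027/381915 (Z = 242*(-1/810) - 946*(-1/943) = -121/405 + 946/943 = 269027/381915 ≈ 0.70442)
d = -1
m = 45 (m = -3*15*(-1) = -45*(-1) = 45)
√((Z/(-1864) - 464/m) + 1481) = √(((269027/381915)/(-1864) - 464/45) + 1481) = √(((269027/381915)*(-1/1864) - 464*1/45) + 1481) = √((-269027/711889560 - 464/45) + 1481) = √(-7340641379/711889560 + 1481) = √(1046967796981/711889560) = √2300387173848683390/39549420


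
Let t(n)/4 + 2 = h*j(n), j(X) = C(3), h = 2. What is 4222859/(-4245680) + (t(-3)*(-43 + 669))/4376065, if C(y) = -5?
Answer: -744283186499/743174865968 ≈ -1.0015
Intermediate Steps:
j(X) = -5
t(n) = -48 (t(n) = -8 + 4*(2*(-5)) = -8 + 4*(-10) = -8 - 40 = -48)
4222859/(-4245680) + (t(-3)*(-43 + 669))/4376065 = 4222859/(-4245680) - 48*(-43 + 669)/4376065 = 4222859*(-1/4245680) - 48*626*(1/4376065) = -4222859/4245680 - 30048*1/4376065 = -4222859/4245680 - 30048/4376065 = -744283186499/743174865968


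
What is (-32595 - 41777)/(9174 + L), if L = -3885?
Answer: -74372/5289 ≈ -14.062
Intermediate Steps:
(-32595 - 41777)/(9174 + L) = (-32595 - 41777)/(9174 - 3885) = -74372/5289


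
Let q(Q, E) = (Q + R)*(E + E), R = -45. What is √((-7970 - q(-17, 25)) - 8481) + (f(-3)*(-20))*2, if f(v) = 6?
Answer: -240 + 13*I*√79 ≈ -240.0 + 115.55*I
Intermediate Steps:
q(Q, E) = 2*E*(-45 + Q) (q(Q, E) = (Q - 45)*(E + E) = (-45 + Q)*(2*E) = 2*E*(-45 + Q))
√((-7970 - q(-17, 25)) - 8481) + (f(-3)*(-20))*2 = √((-7970 - 2*25*(-45 - 17)) - 8481) + (6*(-20))*2 = √((-7970 - 2*25*(-62)) - 8481) - 120*2 = √((-7970 - 1*(-3100)) - 8481) - 240 = √((-7970 + 3100) - 8481) - 240 = √(-4870 - 8481) - 240 = √(-13351) - 240 = 13*I*√79 - 240 = -240 + 13*I*√79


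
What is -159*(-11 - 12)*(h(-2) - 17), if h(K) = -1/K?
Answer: -120681/2 ≈ -60341.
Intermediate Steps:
-159*(-11 - 12)*(h(-2) - 17) = -159*(-11 - 12)*(-1/(-2) - 17) = -(-3657)*(-1*(-½) - 17) = -(-3657)*(½ - 17) = -(-3657)*(-33)/2 = -159*759/2 = -120681/2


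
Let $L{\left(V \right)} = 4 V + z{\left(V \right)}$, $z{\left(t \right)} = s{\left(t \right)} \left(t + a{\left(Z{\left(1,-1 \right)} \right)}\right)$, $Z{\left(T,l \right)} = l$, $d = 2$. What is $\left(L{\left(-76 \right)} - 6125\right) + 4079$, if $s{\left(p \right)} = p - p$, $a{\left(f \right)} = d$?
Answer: $-2350$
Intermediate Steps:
$a{\left(f \right)} = 2$
$s{\left(p \right)} = 0$
$z{\left(t \right)} = 0$ ($z{\left(t \right)} = 0 \left(t + 2\right) = 0 \left(2 + t\right) = 0$)
$L{\left(V \right)} = 4 V$ ($L{\left(V \right)} = 4 V + 0 = 4 V$)
$\left(L{\left(-76 \right)} - 6125\right) + 4079 = \left(4 \left(-76\right) - 6125\right) + 4079 = \left(-304 - 6125\right) + 4079 = -6429 + 4079 = -2350$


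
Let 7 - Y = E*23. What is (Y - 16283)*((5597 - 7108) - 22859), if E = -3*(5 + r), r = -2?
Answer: 391601530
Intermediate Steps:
E = -9 (E = -3*(5 - 2) = -3*3 = -9)
Y = 214 (Y = 7 - (-9)*23 = 7 - 1*(-207) = 7 + 207 = 214)
(Y - 16283)*((5597 - 7108) - 22859) = (214 - 16283)*((5597 - 7108) - 22859) = -16069*(-1511 - 22859) = -16069*(-24370) = 391601530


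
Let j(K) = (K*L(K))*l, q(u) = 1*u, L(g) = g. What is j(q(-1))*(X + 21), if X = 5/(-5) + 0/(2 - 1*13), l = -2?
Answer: -40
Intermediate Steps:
q(u) = u
X = -1 (X = 5*(-1/5) + 0/(2 - 13) = -1 + 0/(-11) = -1 + 0*(-1/11) = -1 + 0 = -1)
j(K) = -2*K**2 (j(K) = (K*K)*(-2) = K**2*(-2) = -2*K**2)
j(q(-1))*(X + 21) = (-2*(-1)**2)*(-1 + 21) = -2*1*20 = -2*20 = -40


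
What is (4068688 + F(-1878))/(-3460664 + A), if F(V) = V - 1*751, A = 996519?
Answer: -4066059/2464145 ≈ -1.6501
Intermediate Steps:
F(V) = -751 + V (F(V) = V - 751 = -751 + V)
(4068688 + F(-1878))/(-3460664 + A) = (4068688 + (-751 - 1878))/(-3460664 + 996519) = (4068688 - 2629)/(-2464145) = 4066059*(-1/2464145) = -4066059/2464145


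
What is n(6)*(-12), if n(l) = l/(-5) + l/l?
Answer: 12/5 ≈ 2.4000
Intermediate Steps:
n(l) = 1 - l/5 (n(l) = l*(-1/5) + 1 = -l/5 + 1 = 1 - l/5)
n(6)*(-12) = (1 - 1/5*6)*(-12) = (1 - 6/5)*(-12) = -1/5*(-12) = 12/5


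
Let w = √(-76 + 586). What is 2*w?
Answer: 2*√510 ≈ 45.166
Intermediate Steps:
w = √510 ≈ 22.583
2*w = 2*√510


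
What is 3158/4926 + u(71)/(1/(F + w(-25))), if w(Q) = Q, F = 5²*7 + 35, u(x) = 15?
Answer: 6836404/2463 ≈ 2775.6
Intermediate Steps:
F = 210 (F = 25*7 + 35 = 175 + 35 = 210)
3158/4926 + u(71)/(1/(F + w(-25))) = 3158/4926 + 15/(1/(210 - 25)) = 3158*(1/4926) + 15/(1/185) = 1579/2463 + 15/(1/185) = 1579/2463 + 15*185 = 1579/2463 + 2775 = 6836404/2463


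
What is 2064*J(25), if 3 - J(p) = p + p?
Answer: -97008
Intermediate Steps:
J(p) = 3 - 2*p (J(p) = 3 - (p + p) = 3 - 2*p)
2064*J(25) = 2064*(3 - 2*25) = 2064*(3 - 50) = 2064*(-47) = -97008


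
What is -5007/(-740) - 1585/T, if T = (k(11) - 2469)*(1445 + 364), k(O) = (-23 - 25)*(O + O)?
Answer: 1277177399/188751060 ≈ 6.7665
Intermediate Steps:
k(O) = -96*O
T = -6376725 (T = (-96*11 - 2469)*(1445 + 364) = (-1056 - 2469)*1809 = -3525*1809 = -6376725)
-5007/(-740) - 1585/T = -5007/(-740) - 1585/(-6376725) = -5007*(-1/740) - 1585*(-1/6376725) = 5007/740 + 317/1275345 = 1277177399/188751060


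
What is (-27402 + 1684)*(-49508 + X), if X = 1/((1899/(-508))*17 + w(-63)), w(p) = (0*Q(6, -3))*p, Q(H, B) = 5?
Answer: 41104237701296/32283 ≈ 1.2732e+9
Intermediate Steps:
w(p) = 0 (w(p) = (0*5)*p = 0*p = 0)
X = -508/32283 (X = 1/((1899/(-508))*17 + 0) = 1/((1899*(-1/508))*17 + 0) = 1/(-1899/508*17 + 0) = 1/(-32283/508 + 0) = 1/(-32283/508) = -508/32283 ≈ -0.015736)
(-27402 + 1684)*(-49508 + X) = (-27402 + 1684)*(-49508 - 508/32283) = -25718*(-1598267272/32283) = 41104237701296/32283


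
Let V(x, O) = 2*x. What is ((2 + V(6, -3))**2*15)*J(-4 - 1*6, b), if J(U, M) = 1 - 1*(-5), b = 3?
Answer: 17640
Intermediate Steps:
J(U, M) = 6 (J(U, M) = 1 + 5 = 6)
((2 + V(6, -3))**2*15)*J(-4 - 1*6, b) = ((2 + 2*6)**2*15)*6 = ((2 + 12)**2*15)*6 = (14**2*15)*6 = (196*15)*6 = 2940*6 = 17640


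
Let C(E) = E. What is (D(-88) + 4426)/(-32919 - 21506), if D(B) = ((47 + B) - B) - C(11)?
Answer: -4462/54425 ≈ -0.081984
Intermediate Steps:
D(B) = 36 (D(B) = ((47 + B) - B) - 1*11 = 47 - 11 = 36)
(D(-88) + 4426)/(-32919 - 21506) = (36 + 4426)/(-32919 - 21506) = 4462/(-54425) = 4462*(-1/54425) = -4462/54425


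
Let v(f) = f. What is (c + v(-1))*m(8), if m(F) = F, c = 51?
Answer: 400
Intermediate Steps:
(c + v(-1))*m(8) = (51 - 1)*8 = 50*8 = 400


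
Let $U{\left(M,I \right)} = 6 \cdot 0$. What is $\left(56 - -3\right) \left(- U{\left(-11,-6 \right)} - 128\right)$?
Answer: $-7552$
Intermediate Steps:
$U{\left(M,I \right)} = 0$
$\left(56 - -3\right) \left(- U{\left(-11,-6 \right)} - 128\right) = \left(56 - -3\right) \left(\left(-1\right) 0 - 128\right) = \left(56 + 3\right) \left(0 + \left(-154 + 26\right)\right) = 59 \left(0 - 128\right) = 59 \left(-128\right) = -7552$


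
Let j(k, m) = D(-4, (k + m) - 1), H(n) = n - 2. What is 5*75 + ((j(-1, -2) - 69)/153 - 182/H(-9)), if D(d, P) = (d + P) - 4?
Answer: 73120/187 ≈ 391.02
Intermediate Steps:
D(d, P) = -4 + P + d (D(d, P) = (P + d) - 4 = -4 + P + d)
H(n) = -2 + n
j(k, m) = -9 + k + m (j(k, m) = -4 + ((k + m) - 1) - 4 = -4 + (-1 + k + m) - 4 = -9 + k + m)
5*75 + ((j(-1, -2) - 69)/153 - 182/H(-9)) = 5*75 + (((-9 - 1 - 2) - 69)/153 - 182/(-2 - 9)) = 375 + ((-12 - 69)*(1/153) - 182/(-11)) = 375 + (-81*1/153 - 182*(-1/11)) = 375 + (-9/17 + 182/11) = 375 + 2995/187 = 73120/187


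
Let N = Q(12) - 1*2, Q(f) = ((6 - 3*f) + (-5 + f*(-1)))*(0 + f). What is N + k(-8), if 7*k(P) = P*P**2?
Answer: -4474/7 ≈ -639.14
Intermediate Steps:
k(P) = P**3/7 (k(P) = (P*P**2)/7 = P**3/7)
Q(f) = f*(1 - 4*f) (Q(f) = ((6 - 3*f) + (-5 - f))*f = (1 - 4*f)*f = f*(1 - 4*f))
N = -566 (N = 12*(1 - 4*12) - 1*2 = 12*(1 - 48) - 2 = 12*(-47) - 2 = -564 - 2 = -566)
N + k(-8) = -566 + (1/7)*(-8)**3 = -566 + (1/7)*(-512) = -566 - 512/7 = -4474/7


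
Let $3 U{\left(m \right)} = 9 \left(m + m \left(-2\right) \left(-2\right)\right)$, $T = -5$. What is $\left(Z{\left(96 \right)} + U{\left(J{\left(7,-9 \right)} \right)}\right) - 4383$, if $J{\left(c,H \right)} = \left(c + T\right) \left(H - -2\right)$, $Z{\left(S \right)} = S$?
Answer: $-4497$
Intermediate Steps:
$J{\left(c,H \right)} = \left(-5 + c\right) \left(2 + H\right)$ ($J{\left(c,H \right)} = \left(c - 5\right) \left(H - -2\right) = \left(-5 + c\right) \left(H + 2\right) = \left(-5 + c\right) \left(2 + H\right)$)
$U{\left(m \right)} = 15 m$ ($U{\left(m \right)} = \frac{9 \left(m + m \left(-2\right) \left(-2\right)\right)}{3} = \frac{9 \left(m + - 2 m \left(-2\right)\right)}{3} = \frac{9 \left(m + 4 m\right)}{3} = \frac{9 \cdot 5 m}{3} = \frac{45 m}{3} = 15 m$)
$\left(Z{\left(96 \right)} + U{\left(J{\left(7,-9 \right)} \right)}\right) - 4383 = \left(96 + 15 \left(-10 - -45 + 2 \cdot 7 - 63\right)\right) - 4383 = \left(96 + 15 \left(-10 + 45 + 14 - 63\right)\right) - 4383 = \left(96 + 15 \left(-14\right)\right) - 4383 = \left(96 - 210\right) - 4383 = -114 - 4383 = -4497$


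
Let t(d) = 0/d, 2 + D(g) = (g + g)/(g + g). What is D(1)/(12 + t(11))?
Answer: -1/12 ≈ -0.083333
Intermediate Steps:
D(g) = -1 (D(g) = -2 + (g + g)/(g + g) = -2 + (2*g)/((2*g)) = -2 + (2*g)*(1/(2*g)) = -2 + 1 = -1)
t(d) = 0
D(1)/(12 + t(11)) = -1/(12 + 0) = -1/12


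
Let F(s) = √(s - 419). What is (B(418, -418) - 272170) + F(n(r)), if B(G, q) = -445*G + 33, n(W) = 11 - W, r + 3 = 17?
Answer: -458147 + I*√422 ≈ -4.5815e+5 + 20.543*I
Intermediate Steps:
r = 14 (r = -3 + 17 = 14)
B(G, q) = 33 - 445*G
F(s) = √(-419 + s)
(B(418, -418) - 272170) + F(n(r)) = ((33 - 445*418) - 272170) + √(-419 + (11 - 1*14)) = ((33 - 186010) - 272170) + √(-419 + (11 - 14)) = (-185977 - 272170) + √(-419 - 3) = -458147 + √(-422) = -458147 + I*√422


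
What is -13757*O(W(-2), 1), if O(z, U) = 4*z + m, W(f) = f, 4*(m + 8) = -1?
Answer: 894205/4 ≈ 2.2355e+5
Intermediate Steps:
m = -33/4 (m = -8 + (1/4)*(-1) = -8 - 1/4 = -33/4 ≈ -8.2500)
O(z, U) = -33/4 + 4*z (O(z, U) = 4*z - 33/4 = -33/4 + 4*z)
-13757*O(W(-2), 1) = -13757*(-33/4 + 4*(-2)) = -13757*(-33/4 - 8) = -13757*(-65/4) = 894205/4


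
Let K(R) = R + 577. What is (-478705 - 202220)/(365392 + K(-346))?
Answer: -680925/365623 ≈ -1.8624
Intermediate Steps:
K(R) = 577 + R
(-478705 - 202220)/(365392 + K(-346)) = (-478705 - 202220)/(365392 + (577 - 346)) = -680925/(365392 + 231) = -680925/365623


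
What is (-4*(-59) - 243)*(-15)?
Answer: 105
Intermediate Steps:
(-4*(-59) - 243)*(-15) = (236 - 243)*(-15) = -7*(-15) = 105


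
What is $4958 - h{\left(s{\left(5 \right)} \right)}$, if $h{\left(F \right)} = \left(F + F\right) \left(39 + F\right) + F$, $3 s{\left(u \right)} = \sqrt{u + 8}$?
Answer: $\frac{44596}{9} - \frac{79 \sqrt{13}}{3} \approx 4860.2$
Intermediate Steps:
$s{\left(u \right)} = \frac{\sqrt{8 + u}}{3}$ ($s{\left(u \right)} = \frac{\sqrt{u + 8}}{3} = \frac{\sqrt{8 + u}}{3}$)
$h{\left(F \right)} = F + 2 F \left(39 + F\right)$ ($h{\left(F \right)} = 2 F \left(39 + F\right) + F = F + 2 F \left(39 + F\right)$)
$4958 - h{\left(s{\left(5 \right)} \right)} = 4958 - \frac{\sqrt{8 + 5}}{3} \left(79 + 2 \frac{\sqrt{8 + 5}}{3}\right) = 4958 - \frac{\sqrt{13}}{3} \left(79 + 2 \frac{\sqrt{13}}{3}\right) = 4958 - \frac{\sqrt{13}}{3} \left(79 + \frac{2 \sqrt{13}}{3}\right) = 4958 - \frac{\sqrt{13} \left(79 + \frac{2 \sqrt{13}}{3}\right)}{3}$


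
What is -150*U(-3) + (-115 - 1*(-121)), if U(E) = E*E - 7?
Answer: -294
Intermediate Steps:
U(E) = -7 + E² (U(E) = E² - 7 = -7 + E²)
-150*U(-3) + (-115 - 1*(-121)) = -150*(-7 + (-3)²) + (-115 - 1*(-121)) = -150*(-7 + 9) + (-115 + 121) = -150*2 + 6 = -300 + 6 = -294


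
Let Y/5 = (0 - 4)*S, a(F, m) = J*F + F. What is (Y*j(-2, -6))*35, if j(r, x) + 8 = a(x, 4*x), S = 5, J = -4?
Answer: -35000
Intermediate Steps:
a(F, m) = -3*F (a(F, m) = -4*F + F = -3*F)
Y = -100 (Y = 5*((0 - 4)*5) = 5*(-4*5) = 5*(-20) = -100)
j(r, x) = -8 - 3*x
(Y*j(-2, -6))*35 = -100*(-8 - 3*(-6))*35 = -100*(-8 + 18)*35 = -100*10*35 = -1000*35 = -35000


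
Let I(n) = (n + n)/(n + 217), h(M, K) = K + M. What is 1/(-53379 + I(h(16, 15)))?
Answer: -4/213515 ≈ -1.8734e-5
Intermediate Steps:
I(n) = 2*n/(217 + n) (I(n) = (2*n)/(217 + n) = 2*n/(217 + n))
1/(-53379 + I(h(16, 15))) = 1/(-53379 + 2*(15 + 16)/(217 + (15 + 16))) = 1/(-53379 + 2*31/(217 + 31)) = 1/(-53379 + 2*31/248) = 1/(-53379 + 2*31*(1/248)) = 1/(-53379 + ¼) = 1/(-213515/4) = -4/213515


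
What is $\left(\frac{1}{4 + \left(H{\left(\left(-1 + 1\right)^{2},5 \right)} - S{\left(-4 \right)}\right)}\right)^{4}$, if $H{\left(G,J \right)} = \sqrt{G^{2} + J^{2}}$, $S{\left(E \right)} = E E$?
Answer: $\frac{1}{2401} \approx 0.00041649$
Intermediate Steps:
$S{\left(E \right)} = E^{2}$
$\left(\frac{1}{4 + \left(H{\left(\left(-1 + 1\right)^{2},5 \right)} - S{\left(-4 \right)}\right)}\right)^{4} = \left(\frac{1}{4 + \left(\sqrt{\left(\left(-1 + 1\right)^{2}\right)^{2} + 5^{2}} - \left(-4\right)^{2}\right)}\right)^{4} = \left(\frac{1}{4 + \left(\sqrt{\left(0^{2}\right)^{2} + 25} - 16\right)}\right)^{4} = \left(\frac{1}{4 - \left(16 - \sqrt{0^{2} + 25}\right)}\right)^{4} = \left(\frac{1}{4 - \left(16 - \sqrt{0 + 25}\right)}\right)^{4} = \left(\frac{1}{4 - \left(16 - \sqrt{25}\right)}\right)^{4} = \left(\frac{1}{4 + \left(5 - 16\right)}\right)^{4} = \left(\frac{1}{4 - 11}\right)^{4} = \left(\frac{1}{-7}\right)^{4} = \left(- \frac{1}{7}\right)^{4} = \frac{1}{2401}$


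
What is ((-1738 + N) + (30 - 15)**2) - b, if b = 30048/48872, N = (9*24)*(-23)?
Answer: -39596185/6109 ≈ -6481.6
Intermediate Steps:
N = -4968 (N = 216*(-23) = -4968)
b = 3756/6109 (b = 30048*(1/48872) = 3756/6109 ≈ 0.61483)
((-1738 + N) + (30 - 15)**2) - b = ((-1738 - 4968) + (30 - 15)**2) - 1*3756/6109 = (-6706 + 15**2) - 3756/6109 = (-6706 + 225) - 3756/6109 = -6481 - 3756/6109 = -39596185/6109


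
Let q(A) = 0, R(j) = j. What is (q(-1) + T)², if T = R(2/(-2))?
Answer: 1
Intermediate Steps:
T = -1 (T = 2/(-2) = 2*(-½) = -1)
(q(-1) + T)² = (0 - 1)² = (-1)² = 1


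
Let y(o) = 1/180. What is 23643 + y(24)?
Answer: 4255741/180 ≈ 23643.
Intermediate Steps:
y(o) = 1/180
23643 + y(24) = 23643 + 1/180 = 4255741/180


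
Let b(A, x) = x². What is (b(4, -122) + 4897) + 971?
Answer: 20752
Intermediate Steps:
(b(4, -122) + 4897) + 971 = ((-122)² + 4897) + 971 = (14884 + 4897) + 971 = 19781 + 971 = 20752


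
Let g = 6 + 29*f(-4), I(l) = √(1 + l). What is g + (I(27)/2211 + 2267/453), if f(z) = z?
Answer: -47563/453 + 2*√7/2211 ≈ -104.99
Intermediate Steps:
g = -110 (g = 6 + 29*(-4) = 6 - 116 = -110)
g + (I(27)/2211 + 2267/453) = -110 + (√(1 + 27)/2211 + 2267/453) = -110 + (√28*(1/2211) + 2267*(1/453)) = -110 + ((2*√7)*(1/2211) + 2267/453) = -110 + (2*√7/2211 + 2267/453) = -110 + (2267/453 + 2*√7/2211) = -47563/453 + 2*√7/2211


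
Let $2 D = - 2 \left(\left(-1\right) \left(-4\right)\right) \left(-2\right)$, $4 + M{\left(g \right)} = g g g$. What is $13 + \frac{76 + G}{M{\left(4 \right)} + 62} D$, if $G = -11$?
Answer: $\frac{1053}{61} \approx 17.262$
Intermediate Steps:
$M{\left(g \right)} = -4 + g^{3}$ ($M{\left(g \right)} = -4 + g g g = -4 + g^{2} g = -4 + g^{3}$)
$D = 8$ ($D = \frac{- 2 \left(\left(-1\right) \left(-4\right)\right) \left(-2\right)}{2} = \frac{\left(-2\right) 4 \left(-2\right)}{2} = \frac{\left(-8\right) \left(-2\right)}{2} = \frac{1}{2} \cdot 16 = 8$)
$13 + \frac{76 + G}{M{\left(4 \right)} + 62} D = 13 + \frac{76 - 11}{\left(-4 + 4^{3}\right) + 62} \cdot 8 = 13 + \frac{65}{\left(-4 + 64\right) + 62} \cdot 8 = 13 + \frac{65}{60 + 62} \cdot 8 = 13 + \frac{65}{122} \cdot 8 = 13 + \frac{260}{61} = \frac{1053}{61}$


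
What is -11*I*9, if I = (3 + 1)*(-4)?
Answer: 1584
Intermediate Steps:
I = -16 (I = 4*(-4) = -16)
-11*I*9 = -11*(-16)*9 = 176*9 = 1584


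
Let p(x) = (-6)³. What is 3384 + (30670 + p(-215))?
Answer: 33838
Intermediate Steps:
p(x) = -216
3384 + (30670 + p(-215)) = 3384 + (30670 - 216) = 3384 + 30454 = 33838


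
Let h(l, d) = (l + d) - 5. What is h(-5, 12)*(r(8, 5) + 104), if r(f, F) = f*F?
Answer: 288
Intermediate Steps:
r(f, F) = F*f
h(l, d) = -5 + d + l (h(l, d) = (d + l) - 5 = -5 + d + l)
h(-5, 12)*(r(8, 5) + 104) = (-5 + 12 - 5)*(5*8 + 104) = 2*(40 + 104) = 2*144 = 288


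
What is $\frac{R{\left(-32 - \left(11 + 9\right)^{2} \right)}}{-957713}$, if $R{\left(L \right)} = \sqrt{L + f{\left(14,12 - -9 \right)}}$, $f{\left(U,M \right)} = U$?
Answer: $- \frac{i \sqrt{418}}{957713} \approx - 2.1348 \cdot 10^{-5} i$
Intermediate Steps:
$R{\left(L \right)} = \sqrt{14 + L}$ ($R{\left(L \right)} = \sqrt{L + 14} = \sqrt{14 + L}$)
$\frac{R{\left(-32 - \left(11 + 9\right)^{2} \right)}}{-957713} = \frac{\sqrt{14 - \left(32 + \left(11 + 9\right)^{2}\right)}}{-957713} = \sqrt{14 - 432} \left(- \frac{1}{957713}\right) = \sqrt{-418} \left(- \frac{1}{957713}\right) = i \sqrt{418} \left(- \frac{1}{957713}\right) = - \frac{i \sqrt{418}}{957713}$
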